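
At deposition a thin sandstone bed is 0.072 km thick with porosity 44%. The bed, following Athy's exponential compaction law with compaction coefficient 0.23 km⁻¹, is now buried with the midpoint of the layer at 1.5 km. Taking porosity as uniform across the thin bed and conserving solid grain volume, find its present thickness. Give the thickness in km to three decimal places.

Porosity at 1.5 km: φ = 0.44·exp(−0.23×1.5) = 0.3116
Solid-volume conservation: h(1−φ) = h₀(1−φ₀) ⇒ h = h₀·(1−φ₀)/(1−φ)
h = 0.072 × (1 − 0.44)/(1 − 0.3116) = 0.072 × 0.8135 = 0.0586 km

0.059 km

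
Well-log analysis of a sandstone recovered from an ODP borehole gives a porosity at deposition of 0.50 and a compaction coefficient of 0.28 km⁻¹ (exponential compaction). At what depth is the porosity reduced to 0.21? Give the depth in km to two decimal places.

3.10 km

Invert Athy's law: Z = ln(n₀/n) / c
Z = ln(0.5/0.21) / 0.28 = ln(2.381) / 0.28 = 0.8675 / 0.28 = 3.098 km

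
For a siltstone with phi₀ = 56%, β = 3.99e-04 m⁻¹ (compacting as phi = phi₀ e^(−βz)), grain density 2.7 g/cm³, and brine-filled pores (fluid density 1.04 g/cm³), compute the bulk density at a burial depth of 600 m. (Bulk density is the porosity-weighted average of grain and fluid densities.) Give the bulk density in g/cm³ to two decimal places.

1.97 g/cm³

Working in km (1 km = 1000 m; β in km⁻¹ = β in m⁻¹ × 1000):
Porosity at depth: phi = 0.56·exp(−0.399×0.6) = 0.56×0.7871 = 0.4408
Bulk density: ρ_b = (1−phi)ρ_g + phi·ρ_f = 0.5592×2.7 + 0.4408×1.04
       = 1.510 + 0.458 = 1.968 g/cm³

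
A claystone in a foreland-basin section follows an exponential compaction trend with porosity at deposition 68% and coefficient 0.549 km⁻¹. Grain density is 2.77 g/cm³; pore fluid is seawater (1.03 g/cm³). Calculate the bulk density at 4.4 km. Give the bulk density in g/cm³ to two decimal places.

Porosity at depth: φ = 0.68·exp(−0.549×4.4) = 0.68×0.0893 = 0.0607
Bulk density: ρ_b = (1−φ)ρ_g + φ·ρ_f = 0.9393×2.77 + 0.0607×1.03
       = 2.602 + 0.063 = 2.664 g/cm³

2.66 g/cm³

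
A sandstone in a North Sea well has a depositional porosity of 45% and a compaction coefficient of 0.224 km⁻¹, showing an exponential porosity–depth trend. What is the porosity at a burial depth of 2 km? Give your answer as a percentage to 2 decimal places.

28.75%

φ = φ₀·exp(−β·z) = 0.45 × exp(−0.224 × 2) = 0.45 × exp(−0.448)
  = 0.45 × 0.6389 = 0.2875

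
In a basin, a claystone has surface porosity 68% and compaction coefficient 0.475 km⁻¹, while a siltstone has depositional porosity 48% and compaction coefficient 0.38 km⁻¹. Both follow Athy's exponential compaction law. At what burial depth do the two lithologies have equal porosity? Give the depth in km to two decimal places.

Set φ₀ₐ e^(−βₐZ) = φ₀ᵦ e^(−βᵦZ) ⇒ ln(φ₀ₐ/φ₀ᵦ) = (βₐ − βᵦ)·Z
Z = ln(0.68/0.48) / (0.475 − 0.38) = 0.3483 / 0.095 = 3.666 km

3.67 km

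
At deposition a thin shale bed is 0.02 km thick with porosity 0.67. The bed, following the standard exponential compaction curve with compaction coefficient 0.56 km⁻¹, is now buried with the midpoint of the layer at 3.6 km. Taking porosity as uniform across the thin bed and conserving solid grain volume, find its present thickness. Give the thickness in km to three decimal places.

Porosity at 3.6 km: φ = 0.67·exp(−0.56×3.6) = 0.0892
Solid-volume conservation: h(1−φ) = h₀(1−φ₀) ⇒ h = h₀·(1−φ₀)/(1−φ)
h = 0.02 × (1 − 0.67)/(1 − 0.0892) = 0.02 × 0.3623 = 0.0072 km

0.007 km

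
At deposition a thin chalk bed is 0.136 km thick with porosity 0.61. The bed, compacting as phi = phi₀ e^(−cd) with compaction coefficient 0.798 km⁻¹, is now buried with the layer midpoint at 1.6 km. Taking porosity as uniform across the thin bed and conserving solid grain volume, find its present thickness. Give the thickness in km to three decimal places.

0.064 km

Porosity at 1.6 km: phi = 0.61·exp(−0.798×1.6) = 0.1701
Solid-volume conservation: h(1−phi) = h₀(1−phi₀) ⇒ h = h₀·(1−phi₀)/(1−phi)
h = 0.136 × (1 − 0.61)/(1 − 0.1701) = 0.136 × 0.4700 = 0.0639 km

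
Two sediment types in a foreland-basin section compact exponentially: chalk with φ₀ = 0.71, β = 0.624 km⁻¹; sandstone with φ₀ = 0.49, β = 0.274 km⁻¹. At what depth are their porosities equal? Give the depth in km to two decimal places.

Set φ₀ₐ e^(−βₐd) = φ₀ᵦ e^(−βᵦd) ⇒ ln(φ₀ₐ/φ₀ᵦ) = (βₐ − βᵦ)·d
d = ln(0.71/0.49) / (0.624 − 0.274) = 0.3709 / 0.35 = 1.060 km

1.06 km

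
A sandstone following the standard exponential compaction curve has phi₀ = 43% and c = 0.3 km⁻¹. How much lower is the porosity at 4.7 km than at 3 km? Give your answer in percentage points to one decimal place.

7.0 percentage points

phi(3) = 0.43·e^(−0.3×3) = 0.1748
phi(4.7) = 0.43·e^(−0.3×4.7) = 0.1050
Δphi = 0.1748 − 0.1050 = 0.0698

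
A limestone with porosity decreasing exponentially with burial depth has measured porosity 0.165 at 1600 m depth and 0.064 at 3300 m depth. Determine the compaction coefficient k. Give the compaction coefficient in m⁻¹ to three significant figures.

Working in km (1 km = 1000 m; k in km⁻¹ = k in m⁻¹ × 1000):
Athy: φ(Z) = φ₀ e^(−kZ) ⇒ φ₁/φ₂ = e^{k(Z₂−Z₁)} ⇒ k = ln(φ₁/φ₂)/(Z₂−Z₁)
k = ln(0.165/0.064) / (3.3 − 1.6) = ln(2.578) / 1.7 = 0.9471 / 1.7 = 0.5571 km⁻¹

0.000557 m⁻¹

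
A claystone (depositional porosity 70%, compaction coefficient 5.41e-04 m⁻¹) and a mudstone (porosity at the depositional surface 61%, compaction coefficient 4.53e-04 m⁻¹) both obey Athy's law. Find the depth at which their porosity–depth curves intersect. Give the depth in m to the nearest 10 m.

1560 m

Working in km (1 km = 1000 m; β in km⁻¹ = β in m⁻¹ × 1000):
Set n₀ₐ e^(−βₐd) = n₀ᵦ e^(−βᵦd) ⇒ ln(n₀ₐ/n₀ᵦ) = (βₐ − βᵦ)·d
d = ln(0.7/0.61) / (0.541 − 0.453) = 0.1376 / 0.088 = 1.564 km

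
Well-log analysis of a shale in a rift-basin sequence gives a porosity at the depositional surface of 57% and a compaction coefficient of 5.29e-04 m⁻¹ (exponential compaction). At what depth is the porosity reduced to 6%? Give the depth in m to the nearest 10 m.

4260 m

Working in km (1 km = 1000 m; c in km⁻¹ = c in m⁻¹ × 1000):
Invert Athy's law: d = ln(n₀/n) / c
d = ln(0.57/0.06) / 0.529 = ln(9.5) / 0.529 = 2.2513 / 0.529 = 4.256 km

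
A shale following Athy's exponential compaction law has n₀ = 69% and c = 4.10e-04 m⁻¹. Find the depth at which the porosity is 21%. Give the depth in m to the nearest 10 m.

2900 m

Working in km (1 km = 1000 m; c in km⁻¹ = c in m⁻¹ × 1000):
Invert Athy's law: Z = ln(n₀/n) / c
Z = ln(0.69/0.21) / 0.41 = ln(3.286) / 0.41 = 1.1896 / 0.41 = 2.901 km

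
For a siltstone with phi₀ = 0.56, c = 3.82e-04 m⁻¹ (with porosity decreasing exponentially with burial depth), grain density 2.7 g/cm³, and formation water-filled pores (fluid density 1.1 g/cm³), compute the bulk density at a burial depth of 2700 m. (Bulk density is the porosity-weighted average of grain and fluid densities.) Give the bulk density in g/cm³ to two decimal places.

2.38 g/cm³

Working in km (1 km = 1000 m; c in km⁻¹ = c in m⁻¹ × 1000):
Porosity at depth: phi = 0.56·exp(−0.382×2.7) = 0.56×0.3565 = 0.1996
Bulk density: ρ_b = (1−phi)ρ_g + phi·ρ_f = 0.8004×2.7 + 0.1996×1.1
       = 2.161 + 0.220 = 2.381 g/cm³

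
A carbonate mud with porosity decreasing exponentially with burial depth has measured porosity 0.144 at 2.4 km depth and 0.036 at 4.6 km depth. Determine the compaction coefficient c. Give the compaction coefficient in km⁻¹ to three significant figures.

Athy: phi(z) = phi₀ e^(−cz) ⇒ phi₁/phi₂ = e^{c(z₂−z₁)} ⇒ c = ln(phi₁/phi₂)/(z₂−z₁)
c = ln(0.144/0.036) / (4.6 − 2.4) = ln(4) / 2.2 = 1.3863 / 2.2 = 0.6301 km⁻¹

0.630 km⁻¹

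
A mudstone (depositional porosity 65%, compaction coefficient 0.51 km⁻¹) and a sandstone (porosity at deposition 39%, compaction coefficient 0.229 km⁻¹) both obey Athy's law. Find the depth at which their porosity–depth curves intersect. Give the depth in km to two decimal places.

Set phi₀ₐ e^(−βₐz) = phi₀ᵦ e^(−βᵦz) ⇒ ln(phi₀ₐ/phi₀ᵦ) = (βₐ − βᵦ)·z
z = ln(0.65/0.39) / (0.51 − 0.229) = 0.5108 / 0.281 = 1.818 km

1.82 km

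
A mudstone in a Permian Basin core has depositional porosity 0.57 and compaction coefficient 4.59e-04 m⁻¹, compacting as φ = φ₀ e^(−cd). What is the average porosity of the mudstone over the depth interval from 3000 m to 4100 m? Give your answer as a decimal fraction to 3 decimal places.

0.113

Working in km (1 km = 1000 m; c in km⁻¹ = c in m⁻¹ × 1000):
⟨φ⟩ = (1/(d₂−d₁)) ∫ φ₀ e^(−cd) dd = φ₀·(e^(−c·d₁) − e^(−c·d₂)) / (c·(d₂−d₁))
e^(−0.459×3) = 0.2523; e^(−0.459×4.1) = 0.1523
⟨φ⟩ = 0.57 × (0.2523 − 0.1523) / (0.459 × 1.1) = 0.57 × 0.1981 = 0.1129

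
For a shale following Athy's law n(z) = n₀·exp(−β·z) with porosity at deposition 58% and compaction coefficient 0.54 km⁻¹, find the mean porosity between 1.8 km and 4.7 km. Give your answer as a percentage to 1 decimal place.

11.1%

⟨n⟩ = (1/(z₂−z₁)) ∫ n₀ e^(−βz) dz = n₀·(e^(−β·z₁) − e^(−β·z₂)) / (β·(z₂−z₁))
e^(−0.54×1.8) = 0.3783; e^(−0.54×4.7) = 0.0790
⟨n⟩ = 0.58 × (0.3783 − 0.0790) / (0.54 × 2.9) = 0.58 × 0.1911 = 0.1109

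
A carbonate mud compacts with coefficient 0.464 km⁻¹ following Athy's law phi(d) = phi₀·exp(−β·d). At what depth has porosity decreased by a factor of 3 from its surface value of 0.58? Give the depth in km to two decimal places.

2.37 km

phi/phi₀ = 1/3 ⇒ exp(−β·d) = 1/3 ⇒ d = ln(3) / β
d = 1.0986 / 0.464 = 2.368 km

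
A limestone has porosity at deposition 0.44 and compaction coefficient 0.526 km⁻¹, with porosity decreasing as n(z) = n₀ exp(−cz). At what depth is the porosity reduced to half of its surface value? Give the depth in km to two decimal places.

1.32 km

n/n₀ = 1/2 ⇒ exp(−c·z) = 1/2 ⇒ z = ln(2) / c
z = 0.6931 / 0.526 = 1.318 km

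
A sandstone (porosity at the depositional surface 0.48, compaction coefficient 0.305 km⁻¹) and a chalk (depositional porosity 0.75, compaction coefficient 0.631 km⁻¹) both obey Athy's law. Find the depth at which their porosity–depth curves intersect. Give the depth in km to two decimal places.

1.37 km

Set φ₀ₐ e^(−kₐZ) = φ₀ᵦ e^(−kᵦZ) ⇒ ln(φ₀ₐ/φ₀ᵦ) = (kₐ − kᵦ)·Z
Z = ln(0.48/0.75) / (0.305 − 0.631) = -0.4463 / -0.326 = 1.369 km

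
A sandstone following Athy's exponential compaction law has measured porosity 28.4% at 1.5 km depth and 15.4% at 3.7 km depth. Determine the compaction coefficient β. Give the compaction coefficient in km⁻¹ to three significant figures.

Athy: n(Z) = n₀ e^(−βZ) ⇒ n₁/n₂ = e^{β(Z₂−Z₁)} ⇒ β = ln(n₁/n₂)/(Z₂−Z₁)
β = ln(0.284/0.154) / (3.7 − 1.5) = ln(1.844) / 2.2 = 0.6120 / 2.2 = 0.2782 km⁻¹

0.278 km⁻¹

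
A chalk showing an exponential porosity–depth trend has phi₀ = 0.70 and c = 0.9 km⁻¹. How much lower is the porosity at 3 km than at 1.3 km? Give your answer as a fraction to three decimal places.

phi(1.3) = 0.7·e^(−0.9×1.3) = 0.2173
phi(3) = 0.7·e^(−0.9×3) = 0.0470
Δphi = 0.2173 − 0.0470 = 0.1702

0.170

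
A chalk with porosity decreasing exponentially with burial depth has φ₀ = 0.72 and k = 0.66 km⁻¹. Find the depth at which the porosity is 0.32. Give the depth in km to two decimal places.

Invert Athy's law: Z = ln(φ₀/φ) / k
Z = ln(0.72/0.32) / 0.66 = ln(2.25) / 0.66 = 0.8109 / 0.66 = 1.229 km

1.23 km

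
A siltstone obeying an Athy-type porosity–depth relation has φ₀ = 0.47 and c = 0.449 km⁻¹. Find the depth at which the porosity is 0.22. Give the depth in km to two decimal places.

Invert Athy's law: d = ln(φ₀/φ) / c
d = ln(0.47/0.22) / 0.449 = ln(2.136) / 0.449 = 0.7591 / 0.449 = 1.691 km

1.69 km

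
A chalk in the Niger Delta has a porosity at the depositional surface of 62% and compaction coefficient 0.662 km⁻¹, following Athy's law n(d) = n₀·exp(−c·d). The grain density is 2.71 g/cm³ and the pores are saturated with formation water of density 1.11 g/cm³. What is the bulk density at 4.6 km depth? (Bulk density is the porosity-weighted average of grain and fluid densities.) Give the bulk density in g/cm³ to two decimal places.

2.66 g/cm³

Porosity at depth: n = 0.62·exp(−0.662×4.6) = 0.62×0.0476 = 0.0295
Bulk density: ρ_b = (1−n)ρ_g + n·ρ_f = 0.9705×2.71 + 0.0295×1.11
       = 2.630 + 0.033 = 2.663 g/cm³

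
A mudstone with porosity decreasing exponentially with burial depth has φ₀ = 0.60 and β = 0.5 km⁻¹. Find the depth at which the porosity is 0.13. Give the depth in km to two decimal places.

3.06 km

Invert Athy's law: d = ln(φ₀/φ) / β
d = ln(0.6/0.13) / 0.5 = ln(4.615) / 0.5 = 1.5294 / 0.5 = 3.059 km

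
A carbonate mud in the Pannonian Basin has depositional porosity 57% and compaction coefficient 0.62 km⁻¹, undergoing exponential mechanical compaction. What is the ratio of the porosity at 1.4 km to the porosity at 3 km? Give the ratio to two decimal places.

2.70

n(z₁)/n(z₂) = e^(−k·z₁)/e^(−k·z₂) = e^{k(z₂−z₁)}
= exp(0.62 × 1.6) = exp(0.992) = 2.6966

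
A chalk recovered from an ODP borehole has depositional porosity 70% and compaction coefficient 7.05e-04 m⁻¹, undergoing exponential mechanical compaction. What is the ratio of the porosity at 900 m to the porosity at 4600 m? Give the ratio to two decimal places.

Working in km (1 km = 1000 m; β in km⁻¹ = β in m⁻¹ × 1000):
φ(Z₁)/φ(Z₂) = e^(−β·Z₁)/e^(−β·Z₂) = e^{β(Z₂−Z₁)}
= exp(0.705 × 3.7) = exp(2.608) = 13.5787

13.58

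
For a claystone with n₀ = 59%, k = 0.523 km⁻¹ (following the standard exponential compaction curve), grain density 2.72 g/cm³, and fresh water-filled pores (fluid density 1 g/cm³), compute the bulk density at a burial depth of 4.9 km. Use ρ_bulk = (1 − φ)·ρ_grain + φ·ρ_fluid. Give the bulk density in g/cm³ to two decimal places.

2.64 g/cm³

Porosity at depth: n = 0.59·exp(−0.523×4.9) = 0.59×0.0771 = 0.0455
Bulk density: ρ_b = (1−n)ρ_g + n·ρ_f = 0.9545×2.72 + 0.0455×1
       = 2.596 + 0.045 = 2.642 g/cm³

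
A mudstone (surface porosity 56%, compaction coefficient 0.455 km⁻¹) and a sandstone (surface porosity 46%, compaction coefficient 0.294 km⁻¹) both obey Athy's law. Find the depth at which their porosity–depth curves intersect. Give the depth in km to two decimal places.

1.22 km

Set φ₀ₐ e^(−kₐd) = φ₀ᵦ e^(−kᵦd) ⇒ ln(φ₀ₐ/φ₀ᵦ) = (kₐ − kᵦ)·d
d = ln(0.56/0.46) / (0.455 − 0.294) = 0.1967 / 0.161 = 1.222 km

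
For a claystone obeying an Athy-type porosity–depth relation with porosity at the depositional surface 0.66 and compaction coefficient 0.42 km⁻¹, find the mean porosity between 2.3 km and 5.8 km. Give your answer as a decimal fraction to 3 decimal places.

⟨n⟩ = (1/(z₂−z₁)) ∫ n₀ e^(−kz) dz = n₀·(e^(−k·z₁) − e^(−k·z₂)) / (k·(z₂−z₁))
e^(−0.42×2.3) = 0.3806; e^(−0.42×5.8) = 0.0875
⟨n⟩ = 0.66 × (0.3806 − 0.0875) / (0.42 × 3.5) = 0.66 × 0.1994 = 0.1316

0.132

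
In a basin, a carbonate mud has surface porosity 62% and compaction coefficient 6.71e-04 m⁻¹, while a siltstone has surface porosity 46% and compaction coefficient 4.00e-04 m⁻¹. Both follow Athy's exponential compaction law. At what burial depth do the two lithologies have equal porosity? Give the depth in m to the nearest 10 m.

1100 m

Working in km (1 km = 1000 m; c in km⁻¹ = c in m⁻¹ × 1000):
Set phi₀ₐ e^(−cₐZ) = phi₀ᵦ e^(−cᵦZ) ⇒ ln(phi₀ₐ/phi₀ᵦ) = (cₐ − cᵦ)·Z
Z = ln(0.62/0.46) / (0.671 − 0.4) = 0.2985 / 0.271 = 1.101 km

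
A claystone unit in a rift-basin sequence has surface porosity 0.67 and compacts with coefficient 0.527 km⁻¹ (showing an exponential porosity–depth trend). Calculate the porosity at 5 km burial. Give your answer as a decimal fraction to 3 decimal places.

phi = phi₀·exp(−β·z) = 0.67 × exp(−0.527 × 5) = 0.67 × exp(−2.635)
  = 0.67 × 0.0717 = 0.0481

0.048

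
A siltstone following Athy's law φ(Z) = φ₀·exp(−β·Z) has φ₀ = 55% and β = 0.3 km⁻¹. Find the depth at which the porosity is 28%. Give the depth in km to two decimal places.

2.25 km

Invert Athy's law: Z = ln(φ₀/φ) / β
Z = ln(0.55/0.28) / 0.3 = ln(1.964) / 0.3 = 0.6751 / 0.3 = 2.250 km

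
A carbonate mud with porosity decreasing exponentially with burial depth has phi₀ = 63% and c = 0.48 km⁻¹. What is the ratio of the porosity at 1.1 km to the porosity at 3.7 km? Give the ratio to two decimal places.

phi(Z₁)/phi(Z₂) = e^(−c·Z₁)/e^(−c·Z₂) = e^{c(Z₂−Z₁)}
= exp(0.48 × 2.6) = exp(1.248) = 3.4834

3.48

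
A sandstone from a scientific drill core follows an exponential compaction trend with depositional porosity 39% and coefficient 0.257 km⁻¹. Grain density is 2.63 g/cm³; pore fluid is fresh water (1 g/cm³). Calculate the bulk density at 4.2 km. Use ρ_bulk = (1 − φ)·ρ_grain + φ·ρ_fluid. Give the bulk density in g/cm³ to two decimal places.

Porosity at depth: n = 0.39·exp(−0.257×4.2) = 0.39×0.3398 = 0.1325
Bulk density: ρ_b = (1−n)ρ_g + n·ρ_f = 0.8675×2.63 + 0.1325×1
       = 2.281 + 0.133 = 2.414 g/cm³

2.41 g/cm³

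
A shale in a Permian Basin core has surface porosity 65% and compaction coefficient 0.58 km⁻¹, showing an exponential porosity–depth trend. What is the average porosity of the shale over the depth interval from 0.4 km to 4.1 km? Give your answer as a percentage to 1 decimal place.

⟨phi⟩ = (1/(Z₂−Z₁)) ∫ phi₀ e^(−βZ) dZ = phi₀·(e^(−β·Z₁) − e^(−β·Z₂)) / (β·(Z₂−Z₁))
e^(−0.58×0.4) = 0.7929; e^(−0.58×4.1) = 0.0927
⟨phi⟩ = 0.65 × (0.7929 − 0.0927) / (0.58 × 3.7) = 0.65 × 0.3263 = 0.2121

21.2%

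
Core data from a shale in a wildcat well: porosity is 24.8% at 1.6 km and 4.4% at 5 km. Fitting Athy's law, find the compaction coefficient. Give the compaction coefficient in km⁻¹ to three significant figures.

0.509 km⁻¹

Athy: n(d) = n₀ e^(−cd) ⇒ n₁/n₂ = e^{c(d₂−d₁)} ⇒ c = ln(n₁/n₂)/(d₂−d₁)
c = ln(0.248/0.044) / (5 − 1.6) = ln(5.636) / 3.4 = 1.7292 / 3.4 = 0.5086 km⁻¹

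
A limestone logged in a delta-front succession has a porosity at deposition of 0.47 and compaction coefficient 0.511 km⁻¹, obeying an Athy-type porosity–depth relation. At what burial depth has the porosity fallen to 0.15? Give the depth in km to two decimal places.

Invert Athy's law: z = ln(phi₀/phi) / β
z = ln(0.47/0.15) / 0.511 = ln(3.133) / 0.511 = 1.1421 / 0.511 = 2.235 km

2.24 km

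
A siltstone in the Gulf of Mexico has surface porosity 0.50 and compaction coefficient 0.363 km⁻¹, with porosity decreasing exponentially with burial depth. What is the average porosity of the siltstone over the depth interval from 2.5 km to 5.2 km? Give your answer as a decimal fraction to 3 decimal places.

0.129

⟨φ⟩ = (1/(z₂−z₁)) ∫ φ₀ e^(−βz) dz = φ₀·(e^(−β·z₁) − e^(−β·z₂)) / (β·(z₂−z₁))
e^(−0.363×2.5) = 0.4035; e^(−0.363×5.2) = 0.1514
⟨φ⟩ = 0.5 × (0.4035 − 0.1514) / (0.363 × 2.7) = 0.5 × 0.2572 = 0.1286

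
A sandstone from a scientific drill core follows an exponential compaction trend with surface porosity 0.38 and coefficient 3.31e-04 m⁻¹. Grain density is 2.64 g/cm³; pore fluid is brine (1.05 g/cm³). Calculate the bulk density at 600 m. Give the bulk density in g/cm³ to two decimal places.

Working in km (1 km = 1000 m; β in km⁻¹ = β in m⁻¹ × 1000):
Porosity at depth: φ = 0.38·exp(−0.331×0.6) = 0.38×0.8199 = 0.3116
Bulk density: ρ_b = (1−φ)ρ_g + φ·ρ_f = 0.6884×2.64 + 0.3116×1.05
       = 1.817 + 0.327 = 2.145 g/cm³

2.14 g/cm³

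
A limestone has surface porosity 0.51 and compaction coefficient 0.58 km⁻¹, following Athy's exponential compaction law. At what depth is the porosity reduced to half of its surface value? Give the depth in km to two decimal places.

1.20 km

phi/phi₀ = 1/2 ⇒ exp(−c·Z) = 1/2 ⇒ Z = ln(2) / c
Z = 0.6931 / 0.58 = 1.195 km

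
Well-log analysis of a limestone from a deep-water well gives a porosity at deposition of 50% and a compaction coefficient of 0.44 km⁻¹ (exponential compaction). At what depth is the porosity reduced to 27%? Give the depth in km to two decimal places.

Invert Athy's law: z = ln(phi₀/phi) / c
z = ln(0.5/0.27) / 0.44 = ln(1.852) / 0.44 = 0.6162 / 0.44 = 1.400 km

1.40 km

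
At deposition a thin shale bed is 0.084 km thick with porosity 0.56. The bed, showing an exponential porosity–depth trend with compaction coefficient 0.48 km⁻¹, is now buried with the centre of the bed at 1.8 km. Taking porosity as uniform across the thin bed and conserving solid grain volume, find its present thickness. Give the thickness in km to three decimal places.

Porosity at 1.8 km: n = 0.56·exp(−0.48×1.8) = 0.2360
Solid-volume conservation: h(1−n) = h₀(1−n₀) ⇒ h = h₀·(1−n₀)/(1−n)
h = 0.084 × (1 − 0.56)/(1 − 0.2360) = 0.084 × 0.5759 = 0.0484 km

0.048 km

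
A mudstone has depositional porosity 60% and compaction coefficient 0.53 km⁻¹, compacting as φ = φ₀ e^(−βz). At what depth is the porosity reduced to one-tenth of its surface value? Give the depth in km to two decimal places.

4.34 km

φ/φ₀ = 1/10 ⇒ exp(−β·z) = 1/10 ⇒ z = ln(10) / β
z = 2.3026 / 0.53 = 4.345 km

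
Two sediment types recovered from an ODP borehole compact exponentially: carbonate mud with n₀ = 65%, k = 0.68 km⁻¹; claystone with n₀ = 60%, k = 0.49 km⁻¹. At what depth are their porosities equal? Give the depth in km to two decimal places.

0.42 km

Set n₀ₐ e^(−kₐZ) = n₀ᵦ e^(−kᵦZ) ⇒ ln(n₀ₐ/n₀ᵦ) = (kₐ − kᵦ)·Z
Z = ln(0.65/0.6) / (0.68 − 0.49) = 0.0800 / 0.19 = 0.421 km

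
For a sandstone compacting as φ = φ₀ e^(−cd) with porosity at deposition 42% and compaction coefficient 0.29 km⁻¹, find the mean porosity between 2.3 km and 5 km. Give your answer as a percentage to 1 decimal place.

⟨φ⟩ = (1/(d₂−d₁)) ∫ φ₀ e^(−cd) dd = φ₀·(e^(−c·d₁) − e^(−c·d₂)) / (c·(d₂−d₁))
e^(−0.29×2.3) = 0.5132; e^(−0.29×5) = 0.2346
⟨φ⟩ = 0.42 × (0.5132 − 0.2346) / (0.29 × 2.7) = 0.42 × 0.3559 = 0.1495

14.9%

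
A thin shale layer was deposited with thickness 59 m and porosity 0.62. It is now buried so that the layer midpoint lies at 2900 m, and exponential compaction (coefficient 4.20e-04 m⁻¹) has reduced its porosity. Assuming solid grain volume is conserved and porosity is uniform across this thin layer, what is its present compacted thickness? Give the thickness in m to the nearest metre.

Working in km (1 km = 1000 m; k in km⁻¹ = k in m⁻¹ × 1000):
Porosity at 2.9 km: n = 0.62·exp(−0.42×2.9) = 0.1834
Solid-volume conservation: h(1−n) = h₀(1−n₀) ⇒ h = h₀·(1−n₀)/(1−n)
h = 0.059 × (1 − 0.62)/(1 − 0.1834) = 0.059 × 0.4653 = 0.0275 km

27 m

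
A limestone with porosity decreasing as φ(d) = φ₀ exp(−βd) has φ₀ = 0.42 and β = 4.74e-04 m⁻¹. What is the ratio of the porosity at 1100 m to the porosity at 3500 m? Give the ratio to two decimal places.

3.12

Working in km (1 km = 1000 m; β in km⁻¹ = β in m⁻¹ × 1000):
φ(d₁)/φ(d₂) = e^(−β·d₁)/e^(−β·d₂) = e^{β(d₂−d₁)}
= exp(0.474 × 2.4) = exp(1.138) = 3.1193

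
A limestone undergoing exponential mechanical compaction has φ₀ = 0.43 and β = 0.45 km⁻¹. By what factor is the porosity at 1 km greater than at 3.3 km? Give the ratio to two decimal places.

2.82

φ(z₁)/φ(z₂) = e^(−β·z₁)/e^(−β·z₂) = e^{β(z₂−z₁)}
= exp(0.45 × 2.3) = exp(1.035) = 2.8151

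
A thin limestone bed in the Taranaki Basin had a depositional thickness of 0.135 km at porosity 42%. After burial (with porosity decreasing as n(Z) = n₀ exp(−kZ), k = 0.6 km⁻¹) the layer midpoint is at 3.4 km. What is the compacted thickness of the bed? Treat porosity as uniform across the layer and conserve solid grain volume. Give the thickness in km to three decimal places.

Porosity at 3.4 km: n = 0.42·exp(−0.6×3.4) = 0.0546
Solid-volume conservation: h(1−n) = h₀(1−n₀) ⇒ h = h₀·(1−n₀)/(1−n)
h = 0.135 × (1 − 0.42)/(1 − 0.0546) = 0.135 × 0.6135 = 0.0828 km

0.083 km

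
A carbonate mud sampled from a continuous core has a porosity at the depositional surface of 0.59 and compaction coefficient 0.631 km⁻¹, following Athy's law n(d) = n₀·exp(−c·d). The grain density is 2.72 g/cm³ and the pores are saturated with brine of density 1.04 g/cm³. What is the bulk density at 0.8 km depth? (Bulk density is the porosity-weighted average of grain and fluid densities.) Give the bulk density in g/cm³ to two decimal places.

2.12 g/cm³

Porosity at depth: n = 0.59·exp(−0.631×0.8) = 0.59×0.6036 = 0.3561
Bulk density: ρ_b = (1−n)ρ_g + n·ρ_f = 0.6439×2.72 + 0.3561×1.04
       = 1.751 + 0.370 = 2.122 g/cm³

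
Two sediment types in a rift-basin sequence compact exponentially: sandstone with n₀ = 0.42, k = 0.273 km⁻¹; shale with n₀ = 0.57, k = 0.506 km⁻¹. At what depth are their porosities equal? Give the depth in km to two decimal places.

1.31 km

Set n₀ₐ e^(−kₐz) = n₀ᵦ e^(−kᵦz) ⇒ ln(n₀ₐ/n₀ᵦ) = (kₐ − kᵦ)·z
z = ln(0.42/0.57) / (0.273 − 0.506) = -0.3054 / -0.233 = 1.311 km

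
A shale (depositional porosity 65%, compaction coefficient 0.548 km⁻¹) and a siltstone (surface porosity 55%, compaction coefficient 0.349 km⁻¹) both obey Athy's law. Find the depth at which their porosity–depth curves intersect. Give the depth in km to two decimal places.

Set n₀ₐ e^(−βₐZ) = n₀ᵦ e^(−βᵦZ) ⇒ ln(n₀ₐ/n₀ᵦ) = (βₐ − βᵦ)·Z
Z = ln(0.65/0.55) / (0.548 − 0.349) = 0.1671 / 0.199 = 0.839 km

0.84 km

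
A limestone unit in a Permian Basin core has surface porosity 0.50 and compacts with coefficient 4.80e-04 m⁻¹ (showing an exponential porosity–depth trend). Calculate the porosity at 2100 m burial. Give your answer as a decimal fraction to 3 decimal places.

Working in km (1 km = 1000 m; c in km⁻¹ = c in m⁻¹ × 1000):
phi = phi₀·exp(−c·d) = 0.5 × exp(−0.48 × 2.1) = 0.5 × exp(−1.008)
  = 0.5 × 0.3649 = 0.1825

0.182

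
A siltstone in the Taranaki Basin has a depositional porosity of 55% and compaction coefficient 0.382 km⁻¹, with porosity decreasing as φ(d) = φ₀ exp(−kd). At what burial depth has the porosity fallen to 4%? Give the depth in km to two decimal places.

Invert Athy's law: d = ln(φ₀/φ) / k
d = ln(0.55/0.04) / 0.382 = ln(13.75) / 0.382 = 2.6210 / 0.382 = 6.861 km

6.86 km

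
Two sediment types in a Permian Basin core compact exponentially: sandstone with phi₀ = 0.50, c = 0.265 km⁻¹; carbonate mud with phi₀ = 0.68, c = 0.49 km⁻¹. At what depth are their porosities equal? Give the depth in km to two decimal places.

Set phi₀ₐ e^(−cₐZ) = phi₀ᵦ e^(−cᵦZ) ⇒ ln(phi₀ₐ/phi₀ᵦ) = (cₐ − cᵦ)·Z
Z = ln(0.5/0.68) / (0.265 − 0.49) = -0.3075 / -0.225 = 1.367 km

1.37 km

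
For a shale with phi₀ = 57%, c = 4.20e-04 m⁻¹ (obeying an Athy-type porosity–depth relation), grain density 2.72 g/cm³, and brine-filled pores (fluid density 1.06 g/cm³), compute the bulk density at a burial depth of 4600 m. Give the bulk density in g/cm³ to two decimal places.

Working in km (1 km = 1000 m; c in km⁻¹ = c in m⁻¹ × 1000):
Porosity at depth: phi = 0.57·exp(−0.42×4.6) = 0.57×0.1449 = 0.0826
Bulk density: ρ_b = (1−phi)ρ_g + phi·ρ_f = 0.9174×2.72 + 0.0826×1.06
       = 2.495 + 0.088 = 2.583 g/cm³

2.58 g/cm³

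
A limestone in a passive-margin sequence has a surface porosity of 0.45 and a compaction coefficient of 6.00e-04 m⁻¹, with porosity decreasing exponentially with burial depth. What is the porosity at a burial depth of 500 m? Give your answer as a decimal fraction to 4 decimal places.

Working in km (1 km = 1000 m; c in km⁻¹ = c in m⁻¹ × 1000):
φ = φ₀·exp(−c·z) = 0.45 × exp(−0.6 × 0.5) = 0.45 × exp(−0.3)
  = 0.45 × 0.7408 = 0.3334

0.3334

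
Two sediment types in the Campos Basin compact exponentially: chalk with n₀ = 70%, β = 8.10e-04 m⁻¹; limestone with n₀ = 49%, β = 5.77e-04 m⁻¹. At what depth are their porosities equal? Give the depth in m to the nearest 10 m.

Working in km (1 km = 1000 m; β in km⁻¹ = β in m⁻¹ × 1000):
Set n₀ₐ e^(−βₐz) = n₀ᵦ e^(−βᵦz) ⇒ ln(n₀ₐ/n₀ᵦ) = (βₐ − βᵦ)·z
z = ln(0.7/0.49) / (0.81 − 0.577) = 0.3567 / 0.233 = 1.531 km

1530 m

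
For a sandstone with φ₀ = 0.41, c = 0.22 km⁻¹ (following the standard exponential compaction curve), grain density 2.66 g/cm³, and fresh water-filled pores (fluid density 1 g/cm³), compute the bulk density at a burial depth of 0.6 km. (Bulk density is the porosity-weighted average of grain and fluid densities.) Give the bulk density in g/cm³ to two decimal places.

Porosity at depth: φ = 0.41·exp(−0.22×0.6) = 0.41×0.8763 = 0.3593
Bulk density: ρ_b = (1−φ)ρ_g + φ·ρ_f = 0.6407×2.66 + 0.3593×1
       = 1.704 + 0.359 = 2.064 g/cm³

2.06 g/cm³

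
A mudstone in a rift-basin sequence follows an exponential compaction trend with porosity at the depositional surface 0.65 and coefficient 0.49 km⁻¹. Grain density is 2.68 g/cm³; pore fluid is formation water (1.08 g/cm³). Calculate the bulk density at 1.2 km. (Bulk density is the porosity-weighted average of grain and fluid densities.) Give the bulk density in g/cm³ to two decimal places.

Porosity at depth: φ = 0.65·exp(−0.49×1.2) = 0.65×0.5554 = 0.3610
Bulk density: ρ_b = (1−φ)ρ_g + φ·ρ_f = 0.6390×2.68 + 0.3610×1.08
       = 1.712 + 0.390 = 2.102 g/cm³

2.10 g/cm³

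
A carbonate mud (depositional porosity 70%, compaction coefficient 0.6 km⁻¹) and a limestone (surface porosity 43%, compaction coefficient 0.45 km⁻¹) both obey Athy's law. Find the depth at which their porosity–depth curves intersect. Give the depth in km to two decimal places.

Set n₀ₐ e^(−cₐz) = n₀ᵦ e^(−cᵦz) ⇒ ln(n₀ₐ/n₀ᵦ) = (cₐ − cᵦ)·z
z = ln(0.7/0.43) / (0.6 − 0.45) = 0.4873 / 0.15 = 3.249 km

3.25 km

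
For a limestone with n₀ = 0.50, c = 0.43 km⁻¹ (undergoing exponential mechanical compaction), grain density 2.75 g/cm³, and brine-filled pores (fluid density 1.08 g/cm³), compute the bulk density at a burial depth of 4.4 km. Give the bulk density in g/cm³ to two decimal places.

2.62 g/cm³

Porosity at depth: n = 0.5·exp(−0.43×4.4) = 0.5×0.1508 = 0.0754
Bulk density: ρ_b = (1−n)ρ_g + n·ρ_f = 0.9246×2.75 + 0.0754×1.08
       = 2.543 + 0.081 = 2.624 g/cm³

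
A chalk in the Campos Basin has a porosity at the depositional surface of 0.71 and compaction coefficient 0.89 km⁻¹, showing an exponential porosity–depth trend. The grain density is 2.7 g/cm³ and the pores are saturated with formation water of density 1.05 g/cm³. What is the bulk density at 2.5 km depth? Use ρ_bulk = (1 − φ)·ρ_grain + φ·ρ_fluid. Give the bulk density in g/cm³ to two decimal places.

Porosity at depth: φ = 0.71·exp(−0.89×2.5) = 0.71×0.1081 = 0.0767
Bulk density: ρ_b = (1−φ)ρ_g + φ·ρ_f = 0.9233×2.7 + 0.0767×1.05
       = 2.493 + 0.081 = 2.573 g/cm³

2.57 g/cm³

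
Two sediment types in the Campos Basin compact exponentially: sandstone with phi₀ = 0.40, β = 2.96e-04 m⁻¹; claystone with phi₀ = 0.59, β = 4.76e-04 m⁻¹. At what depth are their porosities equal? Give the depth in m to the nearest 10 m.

2160 m

Working in km (1 km = 1000 m; β in km⁻¹ = β in m⁻¹ × 1000):
Set phi₀ₐ e^(−βₐz) = phi₀ᵦ e^(−βᵦz) ⇒ ln(phi₀ₐ/phi₀ᵦ) = (βₐ − βᵦ)·z
z = ln(0.4/0.59) / (0.296 − 0.476) = -0.3887 / -0.18 = 2.159 km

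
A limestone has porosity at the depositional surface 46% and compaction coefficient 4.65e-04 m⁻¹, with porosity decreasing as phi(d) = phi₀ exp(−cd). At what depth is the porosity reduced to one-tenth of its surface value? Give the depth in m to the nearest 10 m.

4950 m

Working in km (1 km = 1000 m; c in km⁻¹ = c in m⁻¹ × 1000):
phi/phi₀ = 1/10 ⇒ exp(−c·d) = 1/10 ⇒ d = ln(10) / c
d = 2.3026 / 0.465 = 4.952 km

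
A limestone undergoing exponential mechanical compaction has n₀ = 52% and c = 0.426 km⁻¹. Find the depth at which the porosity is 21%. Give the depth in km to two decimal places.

2.13 km

Invert Athy's law: z = ln(n₀/n) / c
z = ln(0.52/0.21) / 0.426 = ln(2.476) / 0.426 = 0.9067 / 0.426 = 2.128 km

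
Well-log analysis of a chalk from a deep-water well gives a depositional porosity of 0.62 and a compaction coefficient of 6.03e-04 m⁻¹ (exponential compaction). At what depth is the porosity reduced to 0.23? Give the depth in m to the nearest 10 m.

1640 m

Working in km (1 km = 1000 m; β in km⁻¹ = β in m⁻¹ × 1000):
Invert Athy's law: Z = ln(φ₀/φ) / β
Z = ln(0.62/0.23) / 0.603 = ln(2.696) / 0.603 = 0.9916 / 0.603 = 1.645 km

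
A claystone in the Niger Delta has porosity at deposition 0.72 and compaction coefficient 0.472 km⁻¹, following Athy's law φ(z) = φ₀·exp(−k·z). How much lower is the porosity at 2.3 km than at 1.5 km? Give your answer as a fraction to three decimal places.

0.112

φ(1.5) = 0.72·e^(−0.472×1.5) = 0.3547
φ(2.3) = 0.72·e^(−0.472×2.3) = 0.2431
Δφ = 0.3547 − 0.2431 = 0.1115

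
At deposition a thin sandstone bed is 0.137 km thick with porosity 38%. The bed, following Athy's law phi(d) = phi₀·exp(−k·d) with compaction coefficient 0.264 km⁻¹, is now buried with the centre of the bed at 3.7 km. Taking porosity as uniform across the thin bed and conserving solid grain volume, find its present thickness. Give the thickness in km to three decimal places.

0.099 km

Porosity at 3.7 km: phi = 0.38·exp(−0.264×3.7) = 0.1431
Solid-volume conservation: h(1−phi) = h₀(1−phi₀) ⇒ h = h₀·(1−phi₀)/(1−phi)
h = 0.137 × (1 − 0.38)/(1 − 0.1431) = 0.137 × 0.7235 = 0.0991 km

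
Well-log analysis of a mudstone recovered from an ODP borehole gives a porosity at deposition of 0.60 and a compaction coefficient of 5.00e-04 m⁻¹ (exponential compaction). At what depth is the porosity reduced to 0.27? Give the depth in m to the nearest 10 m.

1600 m

Working in km (1 km = 1000 m; k in km⁻¹ = k in m⁻¹ × 1000):
Invert Athy's law: z = ln(phi₀/phi) / k
z = ln(0.6/0.27) / 0.5 = ln(2.222) / 0.5 = 0.7985 / 0.5 = 1.597 km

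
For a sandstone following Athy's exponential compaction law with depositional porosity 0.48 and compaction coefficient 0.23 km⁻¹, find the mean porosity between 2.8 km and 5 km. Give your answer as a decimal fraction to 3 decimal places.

⟨phi⟩ = (1/(d₂−d₁)) ∫ phi₀ e^(−kd) dd = phi₀·(e^(−k·d₁) − e^(−k·d₂)) / (k·(d₂−d₁))
e^(−0.23×2.8) = 0.5252; e^(−0.23×5) = 0.3166
⟨phi⟩ = 0.48 × (0.5252 − 0.3166) / (0.23 × 2.2) = 0.48 × 0.4122 = 0.1978

0.198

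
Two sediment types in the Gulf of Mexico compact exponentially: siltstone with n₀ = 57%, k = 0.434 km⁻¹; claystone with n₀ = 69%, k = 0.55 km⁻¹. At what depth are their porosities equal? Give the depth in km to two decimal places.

Set n₀ₐ e^(−kₐd) = n₀ᵦ e^(−kᵦd) ⇒ ln(n₀ₐ/n₀ᵦ) = (kₐ − kᵦ)·d
d = ln(0.57/0.69) / (0.434 − 0.55) = -0.1911 / -0.116 = 1.647 km

1.65 km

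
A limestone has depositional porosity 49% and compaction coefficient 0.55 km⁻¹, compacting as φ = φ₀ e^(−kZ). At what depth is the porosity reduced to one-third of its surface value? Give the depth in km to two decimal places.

2.00 km

φ/φ₀ = 1/3 ⇒ exp(−k·Z) = 1/3 ⇒ Z = ln(3) / k
Z = 1.0986 / 0.55 = 1.997 km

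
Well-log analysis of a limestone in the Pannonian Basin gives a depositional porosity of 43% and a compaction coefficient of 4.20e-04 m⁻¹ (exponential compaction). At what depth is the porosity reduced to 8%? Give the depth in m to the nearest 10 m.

Working in km (1 km = 1000 m; β in km⁻¹ = β in m⁻¹ × 1000):
Invert Athy's law: Z = ln(n₀/n) / β
Z = ln(0.43/0.08) / 0.42 = ln(5.375) / 0.42 = 1.6818 / 0.42 = 4.004 km

4000 m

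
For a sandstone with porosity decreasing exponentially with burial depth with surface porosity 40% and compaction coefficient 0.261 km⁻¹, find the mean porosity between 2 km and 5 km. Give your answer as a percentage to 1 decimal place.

16.5%

⟨n⟩ = (1/(Z₂−Z₁)) ∫ n₀ e^(−cZ) dZ = n₀·(e^(−c·Z₁) − e^(−c·Z₂)) / (c·(Z₂−Z₁))
e^(−0.261×2) = 0.5933; e^(−0.261×5) = 0.2712
⟨n⟩ = 0.4 × (0.5933 − 0.2712) / (0.261 × 3) = 0.4 × 0.4114 = 0.1646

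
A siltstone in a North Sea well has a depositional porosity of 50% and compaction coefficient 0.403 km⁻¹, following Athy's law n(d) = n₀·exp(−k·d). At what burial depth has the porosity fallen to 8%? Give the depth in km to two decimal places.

4.55 km

Invert Athy's law: d = ln(n₀/n) / k
d = ln(0.5/0.08) / 0.403 = ln(6.25) / 0.403 = 1.8326 / 0.403 = 4.547 km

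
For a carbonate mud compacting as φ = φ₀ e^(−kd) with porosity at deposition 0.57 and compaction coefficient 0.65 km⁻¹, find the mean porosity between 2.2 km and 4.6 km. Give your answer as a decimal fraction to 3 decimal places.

⟨φ⟩ = (1/(d₂−d₁)) ∫ φ₀ e^(−kd) dd = φ₀·(e^(−k·d₁) − e^(−k·d₂)) / (k·(d₂−d₁))
e^(−0.65×2.2) = 0.2393; e^(−0.65×4.6) = 0.0503
⟨φ⟩ = 0.57 × (0.2393 − 0.0503) / (0.65 × 2.4) = 0.57 × 0.1212 = 0.0691

0.069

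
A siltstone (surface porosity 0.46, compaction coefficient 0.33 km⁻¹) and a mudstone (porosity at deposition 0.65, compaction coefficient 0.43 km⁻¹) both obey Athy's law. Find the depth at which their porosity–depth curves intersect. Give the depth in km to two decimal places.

Set n₀ₐ e^(−βₐd) = n₀ᵦ e^(−βᵦd) ⇒ ln(n₀ₐ/n₀ᵦ) = (βₐ − βᵦ)·d
d = ln(0.46/0.65) / (0.33 − 0.43) = -0.3457 / -0.1 = 3.457 km

3.46 km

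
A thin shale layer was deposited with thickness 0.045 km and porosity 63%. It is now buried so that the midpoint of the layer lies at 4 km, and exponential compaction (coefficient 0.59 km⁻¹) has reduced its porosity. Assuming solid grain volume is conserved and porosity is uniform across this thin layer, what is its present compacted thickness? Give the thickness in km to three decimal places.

0.018 km

Porosity at 4 km: n = 0.63·exp(−0.59×4) = 0.0595
Solid-volume conservation: h(1−n) = h₀(1−n₀) ⇒ h = h₀·(1−n₀)/(1−n)
h = 0.045 × (1 − 0.63)/(1 − 0.0595) = 0.045 × 0.3934 = 0.0177 km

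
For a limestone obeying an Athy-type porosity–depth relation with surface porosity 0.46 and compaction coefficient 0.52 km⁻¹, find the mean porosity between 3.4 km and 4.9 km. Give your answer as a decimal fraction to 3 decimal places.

0.055

⟨n⟩ = (1/(d₂−d₁)) ∫ n₀ e^(−βd) dd = n₀·(e^(−β·d₁) − e^(−β·d₂)) / (β·(d₂−d₁))
e^(−0.52×3.4) = 0.1707; e^(−0.52×4.9) = 0.0782
⟨n⟩ = 0.46 × (0.1707 − 0.0782) / (0.52 × 1.5) = 0.46 × 0.1185 = 0.0545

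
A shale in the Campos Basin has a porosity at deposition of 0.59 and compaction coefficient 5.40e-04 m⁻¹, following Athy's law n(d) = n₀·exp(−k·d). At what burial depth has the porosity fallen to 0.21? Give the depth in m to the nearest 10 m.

1910 m

Working in km (1 km = 1000 m; k in km⁻¹ = k in m⁻¹ × 1000):
Invert Athy's law: d = ln(n₀/n) / k
d = ln(0.59/0.21) / 0.54 = ln(2.81) / 0.54 = 1.0330 / 0.54 = 1.913 km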